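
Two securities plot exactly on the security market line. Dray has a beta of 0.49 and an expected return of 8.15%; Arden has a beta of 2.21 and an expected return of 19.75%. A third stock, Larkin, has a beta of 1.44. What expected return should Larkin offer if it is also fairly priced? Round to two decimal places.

14.56%

MRP (SML slope) = (19.75% − 8.15%) / (2.21 − 0.49) = 11.60% / 1.72 = 6.7442%
R_f (intercept) = 8.15% − 0.49 × 6.7442% = 4.8453%
E(R_Larkin) = R_f + β × MRP = 4.8453% + 1.44 × 6.7442% = 14.56%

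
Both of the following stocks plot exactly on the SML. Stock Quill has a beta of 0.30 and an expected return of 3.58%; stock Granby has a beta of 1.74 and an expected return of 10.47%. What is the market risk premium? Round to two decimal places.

Both satisfy E(R) = R_f + β·MRP, so the slope of the SML is
MRP = (10.47% − 3.58%) / (1.74 − 0.30) = 6.89% / 1.44 = 4.7847%

4.78%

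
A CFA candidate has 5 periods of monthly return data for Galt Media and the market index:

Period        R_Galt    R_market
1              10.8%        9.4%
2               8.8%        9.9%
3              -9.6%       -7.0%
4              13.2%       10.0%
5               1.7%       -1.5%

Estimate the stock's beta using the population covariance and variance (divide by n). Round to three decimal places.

1.122

Mean R_i = (10.8 + 8.8 − 9.6 + 13.2 + 1.7) / 5 = 4.9800%
Mean R_m = (9.4 + 9.9 − 7.0 + 10.0 − 1.5) / 5 = 4.1600%
Σ(R_i − R̄_i)(R_m − R̄_m) = 281.7060  ⇒  Cov = 281.7060 / 5 = 56.3412
Σ(R_m − R̄_m)² = 251.0920  ⇒  Var(R_m) = 251.0920 / 5 = 50.2184
β = Cov / Var(R_m) = 56.3412 / 50.2184 = 1.1219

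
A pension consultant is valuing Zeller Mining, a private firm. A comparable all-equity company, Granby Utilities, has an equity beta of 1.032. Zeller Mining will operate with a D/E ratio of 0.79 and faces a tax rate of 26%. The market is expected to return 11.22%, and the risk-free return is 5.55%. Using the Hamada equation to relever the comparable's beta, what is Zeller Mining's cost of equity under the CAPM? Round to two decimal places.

14.82%

β_L = β_U × [1 + (1 − t)(D/E)] = 1.032 × [1 + (1 − 0.26) × 0.79]
    = 1.032 × [1 + 0.74 × 0.79] = 1.032 × 1.5846 = 1.6353
MRP = 11.22% − 5.55% = 5.67%
E(R) = R_f + β_L × MRP = 5.55% + 1.6353 × 5.67% = 14.82%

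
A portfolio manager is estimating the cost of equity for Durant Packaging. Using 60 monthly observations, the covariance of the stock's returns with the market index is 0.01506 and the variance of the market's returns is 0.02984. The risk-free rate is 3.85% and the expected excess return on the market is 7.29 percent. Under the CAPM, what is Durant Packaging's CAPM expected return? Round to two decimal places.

β = Cov(R_i, R_m) / Var(R_m) = 0.01506 / 0.02984 = 0.5047
E(R) = R_f + β × MRP = 3.85% + 0.5047 × 7.29% = 7.53%

7.53%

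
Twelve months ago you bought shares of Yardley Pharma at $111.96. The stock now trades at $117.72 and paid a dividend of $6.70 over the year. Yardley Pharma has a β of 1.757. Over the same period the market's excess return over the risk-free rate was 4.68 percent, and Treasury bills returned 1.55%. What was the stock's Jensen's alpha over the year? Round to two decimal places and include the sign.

Realised HPR = (P1 + D1 − P0) / P0 = (117.72 + 6.70 − 111.96) / 111.96 = 12.46 / 111.96 = 11.1290%
CAPM required = R_f + β·MRP = 1.55% + 1.757 × 4.68% = 9.77276%
α = realised − required = 11.1290% − 9.77276% = +1.36%

+1.36%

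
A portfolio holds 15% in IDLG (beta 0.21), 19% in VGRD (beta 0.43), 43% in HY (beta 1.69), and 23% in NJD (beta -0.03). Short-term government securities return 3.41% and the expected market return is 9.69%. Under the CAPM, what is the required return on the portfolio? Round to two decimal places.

8.64%

β_P = Σ w_i β_i = 0.15×0.21 + 0.19×0.43 + 0.43×1.69 + 0.23×-0.03 = 0.8330
MRP = 9.69% − 3.41% = 6.28%
E(R_P) = R_f + β_P × MRP = 3.41% + 0.8330 × 6.28% = 8.64%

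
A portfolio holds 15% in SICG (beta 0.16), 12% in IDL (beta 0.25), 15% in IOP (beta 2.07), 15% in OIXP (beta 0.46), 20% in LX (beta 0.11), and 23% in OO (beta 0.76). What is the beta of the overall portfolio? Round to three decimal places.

0.630

β_P = Σ w_i β_i = 0.15×0.16 + 0.12×0.25 + 0.15×2.07 + 0.15×0.46 + 0.20×0.11 + 0.23×0.76 = 0.6303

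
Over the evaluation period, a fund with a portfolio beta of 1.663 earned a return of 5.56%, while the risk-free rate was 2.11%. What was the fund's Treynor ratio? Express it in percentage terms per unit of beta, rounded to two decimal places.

2.07%

Treynor = (R_P − R_f) / β_P = (5.56% − 2.11%) / 1.6630 = 3.45% / 1.6630 = 2.07%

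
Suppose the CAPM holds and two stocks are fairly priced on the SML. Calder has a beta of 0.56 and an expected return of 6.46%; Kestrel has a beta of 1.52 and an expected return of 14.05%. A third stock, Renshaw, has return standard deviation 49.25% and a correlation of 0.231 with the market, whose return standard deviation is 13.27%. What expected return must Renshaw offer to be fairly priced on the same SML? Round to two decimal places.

MRP = (14.05% − 6.46%) / (1.52 − 0.56) = 7.9063%
R_f = 6.46% − 0.56 × 7.9063% = 2.0325%
β_Renshaw = ρ·σ_i/σ_m = 0.231 × 49.25 / 13.27 = 0.8573
E(R_Renshaw) = R_f + β × MRP = 2.0325% + 0.8573 × 7.9063% = 8.81%

8.81%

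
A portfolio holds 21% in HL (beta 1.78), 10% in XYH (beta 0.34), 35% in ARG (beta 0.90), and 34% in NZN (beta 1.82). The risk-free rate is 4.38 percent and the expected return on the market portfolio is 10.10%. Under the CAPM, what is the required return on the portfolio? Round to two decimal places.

β_P = Σ w_i β_i = 0.21×1.78 + 0.10×0.34 + 0.35×0.90 + 0.34×1.82 = 1.3416
MRP = 10.10% − 4.38% = 5.72%
E(R_P) = R_f + β_P × MRP = 4.38% + 1.3416 × 5.72% = 12.05%

12.05%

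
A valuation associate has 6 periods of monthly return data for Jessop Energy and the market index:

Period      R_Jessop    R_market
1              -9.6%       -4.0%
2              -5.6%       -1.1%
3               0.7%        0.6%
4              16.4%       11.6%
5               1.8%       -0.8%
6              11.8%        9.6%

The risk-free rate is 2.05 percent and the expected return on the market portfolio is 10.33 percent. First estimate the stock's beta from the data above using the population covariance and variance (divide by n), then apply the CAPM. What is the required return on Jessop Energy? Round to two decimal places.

14.54%

Mean R_i = (-9.6 − 5.6 + 0.7 + 16.4 + 1.8 + 11.8) / 6 = 2.5833%
Mean R_m = (-4.0 − 1.1 + 0.6 + 11.6 − 0.8 + 9.6) / 6 = 2.6500%
Σ(R_i − R̄_i)(R_m − R̄_m) = 305.9850  ⇒  Cov = 305.9850 / 6 = 50.9975
Σ(R_m − R̄_m)² = 202.7950  ⇒  Var(R_m) = 202.7950 / 6 = 33.7992
β = Cov / Var(R_m) = 50.9975 / 33.7992 = 1.5088
MRP = 10.33% − 2.05% = 8.28%
E(R) = R_f + β × MRP = 2.05% + 1.5088 × 8.28% = 14.54%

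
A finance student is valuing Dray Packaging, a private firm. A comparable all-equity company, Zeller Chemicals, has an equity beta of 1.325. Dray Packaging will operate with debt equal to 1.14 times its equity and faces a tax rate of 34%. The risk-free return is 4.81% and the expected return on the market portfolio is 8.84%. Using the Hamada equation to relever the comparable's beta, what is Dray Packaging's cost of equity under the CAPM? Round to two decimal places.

β_L = β_U × [1 + (1 − t)(D/E)] = 1.325 × [1 + (1 − 0.34) × 1.14]
    = 1.325 × [1 + 0.66 × 1.14] = 1.325 × 1.7524 = 2.3219
MRP = 8.84% − 4.81% = 4.03%
E(R) = R_f + β_L × MRP = 4.81% + 2.3219 × 4.03% = 14.17%

14.17%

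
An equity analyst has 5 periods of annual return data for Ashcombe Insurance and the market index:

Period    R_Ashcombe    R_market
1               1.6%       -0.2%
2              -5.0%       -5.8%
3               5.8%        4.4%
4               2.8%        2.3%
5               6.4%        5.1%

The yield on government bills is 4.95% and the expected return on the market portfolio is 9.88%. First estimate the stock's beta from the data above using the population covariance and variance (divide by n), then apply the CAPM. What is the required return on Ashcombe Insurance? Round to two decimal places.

10.02%

Mean R_i = (1.6 − 5.0 + 5.8 + 2.8 + 6.4) / 5 = 2.3200%
Mean R_m = (-0.2 − 5.8 + 4.4 + 2.3 + 5.1) / 5 = 1.1600%
Σ(R_i − R̄_i)(R_m − R̄_m) = 79.8240  ⇒  Cov = 79.8240 / 5 = 15.9648
Σ(R_m − R̄_m)² = 77.6120  ⇒  Var(R_m) = 77.6120 / 5 = 15.5224
β = Cov / Var(R_m) = 15.9648 / 15.5224 = 1.0285
MRP = 9.88% − 4.95% = 4.93%
E(R) = R_f + β × MRP = 4.95% + 1.0285 × 4.93% = 10.02%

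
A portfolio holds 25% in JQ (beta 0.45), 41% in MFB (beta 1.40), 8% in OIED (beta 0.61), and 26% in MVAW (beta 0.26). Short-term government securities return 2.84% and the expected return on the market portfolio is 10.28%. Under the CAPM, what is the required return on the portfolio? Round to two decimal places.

8.81%

β_P = Σ w_i β_i = 0.25×0.45 + 0.41×1.40 + 0.08×0.61 + 0.26×0.26 = 0.8029
MRP = 10.28% − 2.84% = 7.44%
E(R_P) = R_f + β_P × MRP = 2.84% + 0.8029 × 7.44% = 8.81%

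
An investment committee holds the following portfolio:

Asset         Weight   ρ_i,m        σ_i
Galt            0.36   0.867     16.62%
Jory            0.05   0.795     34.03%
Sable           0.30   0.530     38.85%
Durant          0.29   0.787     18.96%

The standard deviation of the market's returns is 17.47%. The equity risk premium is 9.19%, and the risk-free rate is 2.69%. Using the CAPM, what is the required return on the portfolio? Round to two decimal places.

11.66%

β_Galt = 0.867 × 16.62% / 17.47% = 0.8248
β_Jory = 0.795 × 34.03% / 17.47% = 1.5486
β_Sable = 0.530 × 38.85% / 17.47% = 1.1786
β_Durant = 0.787 × 18.96% / 17.47% = 0.8541
β_P = Σ w_i β_i = 0.36×0.8248 + 0.05×1.5486 + 0.30×1.1786 + 0.29×0.8541 = 0.9756
E(R_P) = R_f + β_P × MRP = 2.69% + 0.9756 × 9.19% = 11.66%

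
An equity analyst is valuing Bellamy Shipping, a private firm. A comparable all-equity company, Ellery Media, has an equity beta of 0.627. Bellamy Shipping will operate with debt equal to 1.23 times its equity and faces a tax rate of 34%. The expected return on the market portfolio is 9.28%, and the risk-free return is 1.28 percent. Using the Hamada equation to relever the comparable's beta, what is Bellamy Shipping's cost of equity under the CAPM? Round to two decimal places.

10.37%

β_L = β_U × [1 + (1 − t)(D/E)] = 0.627 × [1 + (1 − 0.34) × 1.23]
    = 0.627 × [1 + 0.66 × 1.23] = 0.627 × 1.8118 = 1.1360
MRP = 9.28% − 1.28% = 8.00%
E(R) = R_f + β_L × MRP = 1.28% + 1.1360 × 8.00% = 10.37%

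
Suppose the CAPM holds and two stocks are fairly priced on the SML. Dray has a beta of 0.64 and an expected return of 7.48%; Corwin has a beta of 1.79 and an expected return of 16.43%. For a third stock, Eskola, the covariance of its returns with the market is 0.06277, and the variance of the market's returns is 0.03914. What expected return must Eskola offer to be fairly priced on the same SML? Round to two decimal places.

14.98%

MRP = (16.43% − 7.48%) / (1.79 − 0.64) = 7.7826%
R_f = 7.48% − 0.64 × 7.7826% = 2.4991%
β_Eskola = Cov / Var(R_m) = 0.06277 / 0.03914 = 1.6037
E(R_Eskola) = R_f + β × MRP = 2.4991% + 1.6037 × 7.7826% = 14.98%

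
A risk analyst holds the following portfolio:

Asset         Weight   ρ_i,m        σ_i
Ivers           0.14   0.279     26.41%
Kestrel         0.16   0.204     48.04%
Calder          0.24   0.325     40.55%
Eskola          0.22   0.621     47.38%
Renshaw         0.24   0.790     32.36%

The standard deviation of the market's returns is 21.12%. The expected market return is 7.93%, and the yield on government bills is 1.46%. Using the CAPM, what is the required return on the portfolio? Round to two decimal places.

β_Ivers = 0.279 × 26.41% / 21.12% = 0.3489
β_Kestrel = 0.204 × 48.04% / 21.12% = 0.4640
β_Calder = 0.325 × 40.55% / 21.12% = 0.6240
β_Eskola = 0.621 × 47.38% / 21.12% = 1.3931
β_Renshaw = 0.790 × 32.36% / 21.12% = 1.2104
β_P = Σ w_i β_i = 0.14×0.3489 + 0.16×0.4640 + 0.24×0.6240 + 0.22×1.3931 + 0.24×1.2104 = 0.8698
MRP = 7.93% − 1.46% = 6.47%
E(R_P) = R_f + β_P × MRP = 1.46% + 0.8698 × 6.47% = 7.09%

7.09%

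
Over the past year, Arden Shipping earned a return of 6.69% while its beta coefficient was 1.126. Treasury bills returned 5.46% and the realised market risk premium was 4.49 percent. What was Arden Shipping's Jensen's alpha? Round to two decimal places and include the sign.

CAPM benchmark = R_f + β(R_m − R_f) = 5.46% + 1.126 × 4.49% = 10.51574%
α = actual − benchmark = 6.69% − 10.51574% = -3.83%

-3.83%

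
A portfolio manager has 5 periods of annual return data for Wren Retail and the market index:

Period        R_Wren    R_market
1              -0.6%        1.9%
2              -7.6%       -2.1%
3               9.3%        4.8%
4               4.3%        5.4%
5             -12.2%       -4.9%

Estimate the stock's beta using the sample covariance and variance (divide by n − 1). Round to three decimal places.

1.890

Mean R_i = (-0.6 − 7.6 + 9.3 + 4.3 − 12.2) / 5 = -1.3600%
Mean R_m = (1.9 − 2.1 + 4.8 + 5.4 − 4.9) / 5 = 1.0200%
Σ(R_i − R̄_i)(R_m − R̄_m) = 149.3960  ⇒  Cov = 149.3960 / 4 = 37.3490
Σ(R_m − R̄_m)² = 79.0280  ⇒  Var(R_m) = 79.0280 / 4 = 19.7570
β = Cov / Var(R_m) = 37.3490 / 19.7570 = 1.8904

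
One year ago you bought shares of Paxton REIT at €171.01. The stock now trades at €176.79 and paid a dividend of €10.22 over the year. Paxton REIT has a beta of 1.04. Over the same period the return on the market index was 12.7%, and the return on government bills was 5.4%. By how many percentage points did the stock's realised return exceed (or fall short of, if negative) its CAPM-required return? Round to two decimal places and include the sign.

Realised HPR = (P1 + D1 − P0) / P0 = (176.79 + 10.22 − 171.01) / 171.01 = 16.00 / 171.01 = 9.3562%
MRP = 12.7% − 5.4% = 7.30%
CAPM required = R_f + β·MRP = 5.4% + 1.04 × 7.3% = 12.9920%
α = realised − required = 9.3562% − 12.9920% = -3.64%

-3.64%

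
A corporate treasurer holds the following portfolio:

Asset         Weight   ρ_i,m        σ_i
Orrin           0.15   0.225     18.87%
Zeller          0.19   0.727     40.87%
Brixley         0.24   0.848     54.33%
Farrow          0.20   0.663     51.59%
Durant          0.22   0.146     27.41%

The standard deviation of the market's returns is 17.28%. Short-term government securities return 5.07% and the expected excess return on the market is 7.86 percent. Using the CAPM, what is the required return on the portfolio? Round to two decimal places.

16.47%

β_Orrin = 0.225 × 18.87% / 17.28% = 0.2457
β_Zeller = 0.727 × 40.87% / 17.28% = 1.7195
β_Brixley = 0.848 × 54.33% / 17.28% = 2.6662
β_Farrow = 0.663 × 51.59% / 17.28% = 1.9794
β_Durant = 0.146 × 27.41% / 17.28% = 0.2316
β_P = Σ w_i β_i = 0.15×0.2457 + 0.19×1.7195 + 0.24×2.6662 + 0.20×1.9794 + 0.22×0.2316 = 1.4503
E(R_P) = R_f + β_P × MRP = 5.07% + 1.4503 × 7.86% = 16.47%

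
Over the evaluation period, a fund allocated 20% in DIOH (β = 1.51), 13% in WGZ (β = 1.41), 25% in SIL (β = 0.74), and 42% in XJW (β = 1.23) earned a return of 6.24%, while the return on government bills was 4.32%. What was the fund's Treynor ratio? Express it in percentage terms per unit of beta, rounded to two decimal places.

1.62%

β_P = 0.20×1.51 + 0.13×1.41 + 0.25×0.74 + 0.42×1.23 = 1.1869
Treynor = (R_P − R_f) / β_P = (6.24% − 4.32%) / 1.1869 = 1.92% / 1.1869 = 1.62%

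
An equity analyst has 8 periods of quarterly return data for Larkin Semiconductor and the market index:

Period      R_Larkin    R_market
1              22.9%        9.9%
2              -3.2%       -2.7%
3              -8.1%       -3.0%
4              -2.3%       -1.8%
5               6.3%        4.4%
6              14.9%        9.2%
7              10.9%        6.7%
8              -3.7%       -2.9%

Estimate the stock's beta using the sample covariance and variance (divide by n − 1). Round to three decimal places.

Mean R_i = (22.9 − 3.2 − 8.1 − 2.3 + 6.3 + 14.9 + 10.9 − 3.7) / 8 = 4.7125%
Mean R_m = (9.9 − 2.7 − 3.0 − 1.8 + 4.4 + 9.2 + 6.7 − 2.9) / 8 = 2.4750%
Σ(R_i − R̄_i)(R_m − R̄_m) = 419.0425  ⇒  Cov = 419.0425 / 7 = 59.8632
Σ(R_m − R̄_m)² = 225.8350  ⇒  Var(R_m) = 225.8350 / 7 = 32.2621
β = Cov / Var(R_m) = 59.8632 / 32.2621 = 1.8555

1.856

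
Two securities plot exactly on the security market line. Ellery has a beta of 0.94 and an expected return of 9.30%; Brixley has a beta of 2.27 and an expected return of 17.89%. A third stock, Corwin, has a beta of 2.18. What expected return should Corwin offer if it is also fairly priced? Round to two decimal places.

MRP (SML slope) = (17.89% − 9.30%) / (2.27 − 0.94) = 8.59% / 1.33 = 6.4586%
R_f (intercept) = 9.30% − 0.94 × 6.4586% = 3.2289%
E(R_Corwin) = R_f + β × MRP = 3.2289% + 2.18 × 6.4586% = 17.31%

17.31%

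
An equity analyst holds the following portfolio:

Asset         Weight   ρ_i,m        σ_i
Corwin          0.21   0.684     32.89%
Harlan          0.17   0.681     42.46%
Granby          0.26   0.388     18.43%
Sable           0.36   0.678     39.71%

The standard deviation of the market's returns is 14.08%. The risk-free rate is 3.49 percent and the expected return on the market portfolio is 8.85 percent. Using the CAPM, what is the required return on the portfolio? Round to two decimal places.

β_Corwin = 0.684 × 32.89% / 14.08% = 1.5978
β_Harlan = 0.681 × 42.46% / 14.08% = 2.0536
β_Granby = 0.388 × 18.43% / 14.08% = 0.5079
β_Sable = 0.678 × 39.71% / 14.08% = 1.9122
β_P = Σ w_i β_i = 0.21×1.5978 + 0.17×2.0536 + 0.26×0.5079 + 0.36×1.9122 = 1.5051
MRP = 8.85% − 3.49% = 5.36%
E(R_P) = R_f + β_P × MRP = 3.49% + 1.5051 × 5.36% = 11.56%

11.56%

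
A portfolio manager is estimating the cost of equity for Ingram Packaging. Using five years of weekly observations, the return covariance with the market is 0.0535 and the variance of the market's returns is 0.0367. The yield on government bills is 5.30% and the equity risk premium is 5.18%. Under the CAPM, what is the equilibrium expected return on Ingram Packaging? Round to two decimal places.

12.85%

β = Cov(R_i, R_m) / Var(R_m) = 0.0535 / 0.0367 = 1.4578
E(R) = R_f + β × MRP = 5.30% + 1.4578 × 5.18% = 12.85%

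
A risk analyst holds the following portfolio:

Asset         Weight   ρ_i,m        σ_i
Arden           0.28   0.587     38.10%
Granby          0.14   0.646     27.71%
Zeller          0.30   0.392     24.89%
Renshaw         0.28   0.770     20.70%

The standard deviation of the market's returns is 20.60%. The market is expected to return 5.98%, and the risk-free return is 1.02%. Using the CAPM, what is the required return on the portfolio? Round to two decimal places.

β_Arden = 0.587 × 38.10% / 20.60% = 1.0857
β_Granby = 0.646 × 27.71% / 20.60% = 0.8690
β_Zeller = 0.392 × 24.89% / 20.60% = 0.4736
β_Renshaw = 0.770 × 20.70% / 20.60% = 0.7737
β_P = Σ w_i β_i = 0.28×1.0857 + 0.14×0.8690 + 0.30×0.4736 + 0.28×0.7737 = 0.7844
MRP = 5.98% − 1.02% = 4.96%
E(R_P) = R_f + β_P × MRP = 1.02% + 0.7844 × 4.96% = 4.91%

4.91%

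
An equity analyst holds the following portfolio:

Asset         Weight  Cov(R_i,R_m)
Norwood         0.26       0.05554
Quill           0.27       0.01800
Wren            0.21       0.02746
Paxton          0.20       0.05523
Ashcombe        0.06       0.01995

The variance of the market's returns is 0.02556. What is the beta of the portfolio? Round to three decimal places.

1.460

β_Norwood = 0.05554 / 0.02556 = 2.1729
β_Quill = 0.01800 / 0.02556 = 0.7042
β_Wren = 0.02746 / 0.02556 = 1.0743
β_Paxton = 0.05523 / 0.02556 = 2.1608
β_Ashcombe = 0.01995 / 0.02556 = 0.7805
β_P = Σ w_i β_i = 0.26×2.1729 + 0.27×0.7042 + 0.21×1.0743 + 0.20×2.1608 + 0.06×0.7805 = 1.4597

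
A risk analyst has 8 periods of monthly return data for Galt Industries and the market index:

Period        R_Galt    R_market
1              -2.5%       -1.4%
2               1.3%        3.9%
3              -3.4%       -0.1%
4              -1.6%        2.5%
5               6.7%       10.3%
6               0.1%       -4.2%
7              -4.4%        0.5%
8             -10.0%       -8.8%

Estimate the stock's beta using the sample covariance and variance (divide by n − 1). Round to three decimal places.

Mean R_i = (-2.5 + 1.3 − 3.4 − 1.6 + 6.7 + 0.1 − 4.4 − 10.0) / 8 = -1.7250%
Mean R_m = (-1.4 + 3.9 − 0.1 + 2.5 + 10.3 − 4.2 + 0.5 − 8.8) / 8 = 0.3375%
Σ(R_i − R̄_i)(R_m − R̄_m) = 163.9575  ⇒  Cov = 163.9575 / 7 = 23.4225
Σ(R_m − R̄_m)² = 223.9388  ⇒  Var(R_m) = 223.9388 / 7 = 31.9913
β = Cov / Var(R_m) = 23.4225 / 31.9913 = 0.7322

0.732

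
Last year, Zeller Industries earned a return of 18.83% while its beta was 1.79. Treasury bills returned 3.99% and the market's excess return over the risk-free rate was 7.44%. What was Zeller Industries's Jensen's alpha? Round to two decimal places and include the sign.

+1.52%

CAPM benchmark = R_f + β(R_m − R_f) = 3.99% + 1.79 × 7.44% = 17.3076%
α = actual − benchmark = 18.83% − 17.3076% = +1.52%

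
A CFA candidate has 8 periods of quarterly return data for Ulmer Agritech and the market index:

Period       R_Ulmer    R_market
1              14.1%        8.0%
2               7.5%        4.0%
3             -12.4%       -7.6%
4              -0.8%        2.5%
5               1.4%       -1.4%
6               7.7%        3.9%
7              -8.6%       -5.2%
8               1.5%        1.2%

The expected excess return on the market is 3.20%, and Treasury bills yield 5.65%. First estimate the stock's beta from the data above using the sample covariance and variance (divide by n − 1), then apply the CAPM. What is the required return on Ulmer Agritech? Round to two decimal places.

Mean R_i = (14.1 + 7.5 − 12.4 − 0.8 + 1.4 + 7.7 − 8.6 + 1.5) / 8 = 1.3000%
Mean R_m = (8.0 + 4.0 − 7.6 + 2.5 − 1.4 + 3.9 − 5.2 + 1.2) / 8 = 0.6750%
Σ(R_i − R̄_i)(R_m − R̄_m) = 302.6100  ⇒  Cov = 302.6100 / 7 = 43.2300
Σ(R_m − R̄_m)² = 186.0150  ⇒  Var(R_m) = 186.0150 / 7 = 26.5736
β = Cov / Var(R_m) = 43.2300 / 26.5736 = 1.6268
E(R) = R_f + β × MRP = 5.65% + 1.6268 × 3.20% = 10.86%

10.86%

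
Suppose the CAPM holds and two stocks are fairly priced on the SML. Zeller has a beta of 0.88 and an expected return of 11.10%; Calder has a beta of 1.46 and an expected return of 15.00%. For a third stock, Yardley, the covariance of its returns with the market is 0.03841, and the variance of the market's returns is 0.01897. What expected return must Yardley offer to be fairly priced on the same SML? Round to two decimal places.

MRP = (15.00% − 11.10%) / (1.46 − 0.88) = 6.7241%
R_f = 11.10% − 0.88 × 6.7241% = 5.1828%
β_Yardley = Cov / Var(R_m) = 0.03841 / 0.01897 = 2.0248
E(R_Yardley) = R_f + β × MRP = 5.1828% + 2.0248 × 6.7241% = 18.80%

18.80%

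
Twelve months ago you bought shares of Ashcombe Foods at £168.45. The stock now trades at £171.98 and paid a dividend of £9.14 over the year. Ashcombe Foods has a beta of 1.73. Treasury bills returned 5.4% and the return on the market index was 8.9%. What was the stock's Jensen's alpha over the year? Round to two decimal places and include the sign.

Realised HPR = (P1 + D1 − P0) / P0 = (171.98 + 9.14 − 168.45) / 168.45 = 12.67 / 168.45 = 7.5215%
MRP = 8.9% − 5.4% = 3.50%
CAPM required = R_f + β·MRP = 5.4% + 1.73 × 3.5% = 11.4550%
α = realised − required = 7.5215% − 11.4550% = -3.93%

-3.93%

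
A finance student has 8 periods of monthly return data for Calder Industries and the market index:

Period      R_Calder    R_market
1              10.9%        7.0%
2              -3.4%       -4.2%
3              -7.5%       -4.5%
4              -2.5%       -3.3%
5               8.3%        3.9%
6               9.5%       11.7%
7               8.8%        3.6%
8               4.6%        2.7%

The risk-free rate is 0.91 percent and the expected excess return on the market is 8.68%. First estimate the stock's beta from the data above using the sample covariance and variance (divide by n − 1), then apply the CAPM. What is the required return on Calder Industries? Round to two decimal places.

Mean R_i = (10.9 − 3.4 − 7.5 − 2.5 + 8.3 + 9.5 + 8.8 + 4.6) / 8 = 3.5875%
Mean R_m = (7.0 − 4.2 − 4.5 − 3.3 + 3.9 + 11.7 + 3.6 + 2.7) / 8 = 2.1125%
Σ(R_i − R̄_i)(R_m − R̄_m) = 259.5713  ⇒  Cov = 259.5713 / 7 = 37.0816
Σ(R_m − R̄_m)² = 234.4288  ⇒  Var(R_m) = 234.4288 / 7 = 33.4898
β = Cov / Var(R_m) = 37.0816 / 33.4898 = 1.1073
E(R) = R_f + β × MRP = 0.91% + 1.1073 × 8.68% = 10.52%

10.52%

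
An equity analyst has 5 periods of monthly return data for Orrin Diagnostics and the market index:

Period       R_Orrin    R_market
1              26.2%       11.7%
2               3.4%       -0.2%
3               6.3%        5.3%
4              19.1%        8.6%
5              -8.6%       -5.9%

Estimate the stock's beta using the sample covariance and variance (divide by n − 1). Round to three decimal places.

Mean R_i = (26.2 + 3.4 + 6.3 + 19.1 − 8.6) / 5 = 9.2800%
Mean R_m = (11.7 − 0.2 + 5.3 + 8.6 − 5.9) / 5 = 3.9000%
Σ(R_i − R̄_i)(R_m − R̄_m) = 373.2900  ⇒  Cov = 373.2900 / 4 = 93.3225
Σ(R_m − R̄_m)² = 197.7400  ⇒  Var(R_m) = 197.7400 / 4 = 49.4350
β = Cov / Var(R_m) = 93.3225 / 49.4350 = 1.8878

1.888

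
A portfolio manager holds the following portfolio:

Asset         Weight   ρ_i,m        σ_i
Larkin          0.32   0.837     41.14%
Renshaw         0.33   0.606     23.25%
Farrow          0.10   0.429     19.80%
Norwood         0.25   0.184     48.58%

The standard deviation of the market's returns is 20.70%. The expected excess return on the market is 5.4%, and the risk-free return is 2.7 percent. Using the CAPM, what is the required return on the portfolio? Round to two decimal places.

7.59%

β_Larkin = 0.837 × 41.14% / 20.70% = 1.6635
β_Renshaw = 0.606 × 23.25% / 20.70% = 0.6807
β_Farrow = 0.429 × 19.80% / 20.70% = 0.4103
β_Norwood = 0.184 × 48.58% / 20.70% = 0.4318
β_P = Σ w_i β_i = 0.32×1.6635 + 0.33×0.6807 + 0.10×0.4103 + 0.25×0.4318 = 0.9059
E(R_P) = R_f + β_P × MRP = 2.7% + 0.9059 × 5.4% = 7.59%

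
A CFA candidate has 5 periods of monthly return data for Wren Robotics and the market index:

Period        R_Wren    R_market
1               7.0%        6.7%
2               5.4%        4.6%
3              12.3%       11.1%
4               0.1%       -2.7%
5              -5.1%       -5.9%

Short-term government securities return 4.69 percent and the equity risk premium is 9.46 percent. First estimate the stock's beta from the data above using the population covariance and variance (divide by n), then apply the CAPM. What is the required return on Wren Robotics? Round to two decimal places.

13.68%

Mean R_i = (7.0 + 5.4 + 12.3 + 0.1 − 5.1) / 5 = 3.9400%
Mean R_m = (6.7 + 4.6 + 11.1 − 2.7 − 5.9) / 5 = 2.7600%
Σ(R_i − R̄_i)(R_m − R̄_m) = 183.7180  ⇒  Cov = 183.7180 / 5 = 36.7436
Σ(R_m − R̄_m)² = 193.2720  ⇒  Var(R_m) = 193.2720 / 5 = 38.6544
β = Cov / Var(R_m) = 36.7436 / 38.6544 = 0.9506
E(R) = R_f + β × MRP = 4.69% + 0.9506 × 9.46% = 13.68%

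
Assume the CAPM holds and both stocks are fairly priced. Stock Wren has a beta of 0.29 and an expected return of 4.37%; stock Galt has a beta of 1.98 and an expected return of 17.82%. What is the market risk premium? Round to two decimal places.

7.96%

Both satisfy E(R) = R_f + β·MRP, so the slope of the SML is
MRP = (17.82% − 4.37%) / (1.98 − 0.29) = 13.45% / 1.69 = 7.9586%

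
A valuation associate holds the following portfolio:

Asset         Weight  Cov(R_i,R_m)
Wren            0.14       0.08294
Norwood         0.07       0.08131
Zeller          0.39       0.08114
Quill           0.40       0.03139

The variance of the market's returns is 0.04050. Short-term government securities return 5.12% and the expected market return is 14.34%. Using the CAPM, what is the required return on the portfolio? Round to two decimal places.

β_Wren = 0.08294 / 0.04050 = 2.0479
β_Norwood = 0.08131 / 0.04050 = 2.0077
β_Zeller = 0.08114 / 0.04050 = 2.0035
β_Quill = 0.03139 / 0.04050 = 0.7751
β_P = Σ w_i β_i = 0.14×2.0479 + 0.07×2.0077 + 0.39×2.0035 + 0.40×0.7751 = 1.5187
MRP = 14.34% − 5.12% = 9.22%
E(R_P) = R_f + β_P × MRP = 5.12% + 1.5187 × 9.22% = 19.12%

19.12%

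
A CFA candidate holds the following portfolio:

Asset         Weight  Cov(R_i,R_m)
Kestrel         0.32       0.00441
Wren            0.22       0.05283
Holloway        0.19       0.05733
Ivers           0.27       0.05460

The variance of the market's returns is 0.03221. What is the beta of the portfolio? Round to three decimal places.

1.201

β_Kestrel = 0.00441 / 0.03221 = 0.1369
β_Wren = 0.05283 / 0.03221 = 1.6402
β_Holloway = 0.05733 / 0.03221 = 1.7799
β_Ivers = 0.05460 / 0.03221 = 1.6951
β_P = Σ w_i β_i = 0.32×0.1369 + 0.22×1.6402 + 0.19×1.7799 + 0.27×1.6951 = 1.2005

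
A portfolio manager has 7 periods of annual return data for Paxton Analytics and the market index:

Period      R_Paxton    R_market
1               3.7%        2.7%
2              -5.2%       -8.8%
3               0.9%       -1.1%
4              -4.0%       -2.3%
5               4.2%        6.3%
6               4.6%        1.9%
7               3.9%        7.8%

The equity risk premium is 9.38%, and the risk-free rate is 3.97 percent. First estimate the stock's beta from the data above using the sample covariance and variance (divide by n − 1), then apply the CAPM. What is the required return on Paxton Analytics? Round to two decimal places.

Mean R_i = (3.7 − 5.2 + 0.9 − 4.0 + 4.2 + 4.6 + 3.9) / 7 = 1.1571%
Mean R_m = (2.7 − 8.8 − 1.1 − 2.3 + 6.3 + 1.9 + 7.8) / 7 = 0.9286%
Σ(R_i − R̄_i)(R_m − R̄_m) = 122.0586  ⇒  Cov = 122.0586 / 6 = 20.3431
Σ(R_m − R̄_m)² = 189.3343  ⇒  Var(R_m) = 189.3343 / 6 = 31.5557
β = Cov / Var(R_m) = 20.3431 / 31.5557 = 0.6447
E(R) = R_f + β × MRP = 3.97% + 0.6447 × 9.38% = 10.02%

10.02%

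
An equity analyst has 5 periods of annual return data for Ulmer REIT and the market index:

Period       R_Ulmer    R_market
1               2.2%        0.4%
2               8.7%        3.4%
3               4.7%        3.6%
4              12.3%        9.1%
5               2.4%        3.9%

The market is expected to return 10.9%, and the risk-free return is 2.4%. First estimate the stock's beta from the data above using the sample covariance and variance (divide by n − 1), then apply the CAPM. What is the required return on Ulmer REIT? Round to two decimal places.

Mean R_i = (2.2 + 8.7 + 4.7 + 12.3 + 2.4) / 5 = 6.0600%
Mean R_m = (0.4 + 3.4 + 3.6 + 9.1 + 3.9) / 5 = 4.0800%
Σ(R_i − R̄_i)(R_m − R̄_m) = 45.0460  ⇒  Cov = 45.0460 / 4 = 11.2615
Σ(R_m − R̄_m)² = 39.4680  ⇒  Var(R_m) = 39.4680 / 4 = 9.8670
β = Cov / Var(R_m) = 11.2615 / 9.8670 = 1.1413
MRP = 10.9% − 2.4% = 8.50%
E(R) = R_f + β × MRP = 2.4% + 1.1413 × 8.5% = 12.10%

12.10%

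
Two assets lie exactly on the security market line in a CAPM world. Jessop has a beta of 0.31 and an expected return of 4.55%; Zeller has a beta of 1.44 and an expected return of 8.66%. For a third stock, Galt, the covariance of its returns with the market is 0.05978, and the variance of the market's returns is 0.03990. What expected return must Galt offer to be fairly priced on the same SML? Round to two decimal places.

MRP = (8.66% − 4.55%) / (1.44 − 0.31) = 3.6372%
R_f = 4.55% − 0.31 × 3.6372% = 3.4225%
β_Galt = Cov / Var(R_m) = 0.05978 / 0.03990 = 1.4982
E(R_Galt) = R_f + β × MRP = 3.4225% + 1.4982 × 3.6372% = 8.87%

8.87%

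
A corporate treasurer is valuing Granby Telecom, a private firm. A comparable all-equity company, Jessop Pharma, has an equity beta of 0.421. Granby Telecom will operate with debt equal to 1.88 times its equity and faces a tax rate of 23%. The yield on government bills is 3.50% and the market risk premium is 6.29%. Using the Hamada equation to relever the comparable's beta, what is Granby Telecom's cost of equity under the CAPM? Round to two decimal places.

β_L = β_U × [1 + (1 − t)(D/E)] = 0.421 × [1 + (1 − 0.23) × 1.88]
    = 0.421 × [1 + 0.77 × 1.88] = 0.421 × 2.4476 = 1.0304
E(R) = R_f + β_L × MRP = 3.50% + 1.0304 × 6.29% = 9.98%

9.98%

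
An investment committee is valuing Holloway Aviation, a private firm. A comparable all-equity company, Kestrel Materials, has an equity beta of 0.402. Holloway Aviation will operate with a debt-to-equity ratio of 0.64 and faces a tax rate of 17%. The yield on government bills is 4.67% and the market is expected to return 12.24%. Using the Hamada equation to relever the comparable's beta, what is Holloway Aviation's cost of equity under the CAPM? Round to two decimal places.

9.33%

β_L = β_U × [1 + (1 − t)(D/E)] = 0.402 × [1 + (1 − 0.17) × 0.64]
    = 0.402 × [1 + 0.83 × 0.64] = 0.402 × 1.5312 = 0.6155
MRP = 12.24% − 4.67% = 7.57%
E(R) = R_f + β_L × MRP = 4.67% + 0.6155 × 7.57% = 9.33%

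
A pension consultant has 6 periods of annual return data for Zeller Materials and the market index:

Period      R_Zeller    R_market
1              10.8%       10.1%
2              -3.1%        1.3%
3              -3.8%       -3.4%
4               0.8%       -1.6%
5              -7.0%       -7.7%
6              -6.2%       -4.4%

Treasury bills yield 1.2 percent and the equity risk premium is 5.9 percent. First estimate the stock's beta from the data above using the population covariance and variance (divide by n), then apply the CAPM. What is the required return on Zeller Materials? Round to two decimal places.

Mean R_i = (10.8 − 3.1 − 3.8 + 0.8 − 7.0 − 6.2) / 6 = -1.4167%
Mean R_m = (10.1 + 1.3 − 3.4 − 1.6 − 7.7 − 4.4) / 6 = -0.9500%
Σ(R_i − R̄_i)(R_m − R̄_m) = 189.7950  ⇒  Cov = 189.7950 / 6 = 31.6325
Σ(R_m − R̄_m)² = 191.0550  ⇒  Var(R_m) = 191.0550 / 6 = 31.8425
β = Cov / Var(R_m) = 31.6325 / 31.8425 = 0.9934
E(R) = R_f + β × MRP = 1.2% + 0.9934 × 5.9% = 7.06%

7.06%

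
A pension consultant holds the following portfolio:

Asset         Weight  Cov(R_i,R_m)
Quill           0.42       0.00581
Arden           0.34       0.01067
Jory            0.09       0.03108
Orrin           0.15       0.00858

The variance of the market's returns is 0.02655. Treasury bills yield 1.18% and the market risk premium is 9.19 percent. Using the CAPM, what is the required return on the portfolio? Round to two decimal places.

β_Quill = 0.00581 / 0.02655 = 0.2188
β_Arden = 0.01067 / 0.02655 = 0.4019
β_Jory = 0.03108 / 0.02655 = 1.1706
β_Orrin = 0.00858 / 0.02655 = 0.3232
β_P = Σ w_i β_i = 0.42×0.2188 + 0.34×0.4019 + 0.09×1.1706 + 0.15×0.3232 = 0.3824
E(R_P) = R_f + β_P × MRP = 1.18% + 0.3824 × 9.19% = 4.69%

4.69%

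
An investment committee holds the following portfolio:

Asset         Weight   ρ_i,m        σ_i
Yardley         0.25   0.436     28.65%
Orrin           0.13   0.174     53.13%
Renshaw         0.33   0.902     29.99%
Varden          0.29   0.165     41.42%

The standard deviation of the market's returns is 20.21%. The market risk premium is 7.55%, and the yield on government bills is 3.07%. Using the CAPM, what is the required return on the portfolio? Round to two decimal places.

β_Yardley = 0.436 × 28.65% / 20.21% = 0.6181
β_Orrin = 0.174 × 53.13% / 20.21% = 0.4574
β_Renshaw = 0.902 × 29.99% / 20.21% = 1.3385
β_Varden = 0.165 × 41.42% / 20.21% = 0.3382
β_P = Σ w_i β_i = 0.25×0.6181 + 0.13×0.4574 + 0.33×1.3385 + 0.29×0.3382 = 0.7538
E(R_P) = R_f + β_P × MRP = 3.07% + 0.7538 × 7.55% = 8.76%

8.76%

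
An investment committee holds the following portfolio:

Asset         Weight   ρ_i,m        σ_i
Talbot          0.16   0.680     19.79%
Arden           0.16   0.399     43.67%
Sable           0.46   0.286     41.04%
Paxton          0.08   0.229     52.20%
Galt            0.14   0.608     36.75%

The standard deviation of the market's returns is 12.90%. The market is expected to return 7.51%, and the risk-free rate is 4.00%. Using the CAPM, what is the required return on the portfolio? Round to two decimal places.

β_Talbot = 0.680 × 19.79% / 12.90% = 1.0432
β_Arden = 0.399 × 43.67% / 12.90% = 1.3507
β_Sable = 0.286 × 41.04% / 12.90% = 0.9099
β_Paxton = 0.229 × 52.20% / 12.90% = 0.9267
β_Galt = 0.608 × 36.75% / 12.90% = 1.7321
β_P = Σ w_i β_i = 0.16×1.0432 + 0.16×1.3507 + 0.46×0.9099 + 0.08×0.9267 + 0.14×1.7321 = 1.1182
MRP = 7.51% − 4.00% = 3.51%
E(R_P) = R_f + β_P × MRP = 4.00% + 1.1182 × 3.51% = 7.92%

7.92%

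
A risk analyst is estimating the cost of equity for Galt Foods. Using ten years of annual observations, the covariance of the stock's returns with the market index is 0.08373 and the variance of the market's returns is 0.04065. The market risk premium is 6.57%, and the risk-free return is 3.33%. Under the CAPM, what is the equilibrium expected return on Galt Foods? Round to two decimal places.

β = Cov(R_i, R_m) / Var(R_m) = 0.08373 / 0.04065 = 2.0598
E(R) = R_f + β × MRP = 3.33% + 2.0598 × 6.57% = 16.86%

16.86%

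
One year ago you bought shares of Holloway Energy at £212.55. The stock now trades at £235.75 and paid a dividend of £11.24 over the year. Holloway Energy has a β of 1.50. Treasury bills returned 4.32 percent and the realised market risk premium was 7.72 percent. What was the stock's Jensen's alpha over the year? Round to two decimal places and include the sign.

Realised HPR = (P1 + D1 − P0) / P0 = (235.75 + 11.24 − 212.55) / 212.55 = 34.44 / 212.55 = 16.2032%
CAPM required = R_f + β·MRP = 4.32% + 1.50 × 7.72% = 15.9000%
α = realised − required = 16.2032% − 15.9000% = +0.30%

+0.30%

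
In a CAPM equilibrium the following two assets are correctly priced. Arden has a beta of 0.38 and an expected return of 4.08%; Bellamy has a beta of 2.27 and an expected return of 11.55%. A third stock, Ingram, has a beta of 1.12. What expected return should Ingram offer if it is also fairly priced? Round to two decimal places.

MRP (SML slope) = (11.55% − 4.08%) / (2.27 − 0.38) = 7.47% / 1.89 = 3.9524%
R_f (intercept) = 4.08% − 0.38 × 3.9524% = 2.5781%
E(R_Ingram) = R_f + β × MRP = 2.5781% + 1.12 × 3.9524% = 7.00%

7.00%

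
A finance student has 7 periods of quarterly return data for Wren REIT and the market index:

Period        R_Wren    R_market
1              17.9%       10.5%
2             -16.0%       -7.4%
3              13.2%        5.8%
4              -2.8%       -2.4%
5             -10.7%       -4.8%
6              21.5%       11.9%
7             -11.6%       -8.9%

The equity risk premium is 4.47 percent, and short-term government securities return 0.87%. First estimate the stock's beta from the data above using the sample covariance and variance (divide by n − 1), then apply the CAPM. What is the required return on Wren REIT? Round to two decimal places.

Mean R_i = (17.9 − 16.0 + 13.2 − 2.8 − 10.7 + 21.5 − 11.6) / 7 = 1.6429%
Mean R_m = (10.5 − 7.4 + 5.8 − 2.4 − 4.8 + 11.9 − 8.9) / 7 = 0.6714%
Σ(R_i − R̄_i)(R_m − R̄_m) = 792.3586  ⇒  Cov = 792.3586 / 6 = 132.0598
Σ(R_m − R̄_m)² = 445.1143  ⇒  Var(R_m) = 445.1143 / 6 = 74.1857
β = Cov / Var(R_m) = 132.0598 / 74.1857 = 1.7801
E(R) = R_f + β × MRP = 0.87% + 1.7801 × 4.47% = 8.83%

8.83%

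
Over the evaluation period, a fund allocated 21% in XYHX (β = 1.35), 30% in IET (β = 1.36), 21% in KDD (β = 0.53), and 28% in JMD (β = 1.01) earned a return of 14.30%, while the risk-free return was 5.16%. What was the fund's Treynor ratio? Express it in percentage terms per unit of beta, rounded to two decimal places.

8.42%

β_P = 0.21×1.35 + 0.30×1.36 + 0.21×0.53 + 0.28×1.01 = 1.0856
Treynor = (R_P − R_f) / β_P = (14.30% − 5.16%) / 1.0856 = 9.14% / 1.0856 = 8.42%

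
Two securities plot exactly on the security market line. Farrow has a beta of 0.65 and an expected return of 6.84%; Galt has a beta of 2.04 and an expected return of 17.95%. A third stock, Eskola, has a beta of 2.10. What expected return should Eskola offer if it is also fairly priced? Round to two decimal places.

18.43%

MRP (SML slope) = (17.95% − 6.84%) / (2.04 − 0.65) = 11.11% / 1.39 = 7.9928%
R_f (intercept) = 6.84% − 0.65 × 7.9928% = 1.6447%
E(R_Eskola) = R_f + β × MRP = 1.6447% + 2.10 × 7.9928% = 18.43%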